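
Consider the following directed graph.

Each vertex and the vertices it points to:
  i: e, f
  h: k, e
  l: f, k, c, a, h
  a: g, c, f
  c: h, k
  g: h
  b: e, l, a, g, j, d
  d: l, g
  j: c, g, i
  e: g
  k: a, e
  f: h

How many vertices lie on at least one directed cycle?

A vertex is on a directed cycle iff it belongs to a strongly connected component of size ≥ 2 (or has a self-loop).
The vertices on cycles are {a, c, e, f, g, h, k} — 7 in total.

7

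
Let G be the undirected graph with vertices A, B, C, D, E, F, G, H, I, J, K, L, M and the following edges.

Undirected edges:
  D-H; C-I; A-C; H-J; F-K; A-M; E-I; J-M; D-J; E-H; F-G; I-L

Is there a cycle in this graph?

Yes

DFS, tracking each vertex's parent; an edge to a visited non-parent vertex closes a cycle.
Start from G:
visit G (parent –)
  visit F (parent G)
    visit K (parent F)
      K–F: parent, skip
    F–G: parent, skip
visit A (parent –)
  visit C (parent A)
    C–A: parent, skip
    visit I (parent C)
      visit L (parent I)
        L–I: parent, skip
      I–C: parent, skip
      visit E (parent I)
        visit H (parent E)
          visit J (parent H)
            visit M (parent J)
              M–A: A visited and ≠ parent → cycle
Cycle: A – C – I – E – H – J – M – A.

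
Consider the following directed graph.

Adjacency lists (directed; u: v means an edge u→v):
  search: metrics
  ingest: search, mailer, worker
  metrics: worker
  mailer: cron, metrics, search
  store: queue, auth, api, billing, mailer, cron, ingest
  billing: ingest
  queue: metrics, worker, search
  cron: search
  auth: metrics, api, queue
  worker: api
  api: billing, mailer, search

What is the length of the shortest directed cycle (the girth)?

For each vertex v, BFS finds the shortest path from v back to v.
The shortest such closed walk is billing → ingest → worker → api → billing, length 4.

4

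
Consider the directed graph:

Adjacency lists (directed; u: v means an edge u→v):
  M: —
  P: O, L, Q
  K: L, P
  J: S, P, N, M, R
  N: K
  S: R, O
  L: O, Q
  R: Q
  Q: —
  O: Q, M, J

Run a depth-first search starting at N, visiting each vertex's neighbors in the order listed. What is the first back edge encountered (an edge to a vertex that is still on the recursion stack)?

DFS from N (visiting each vertex's neighbors in the order listed); mark gray on enter, black on exit:
N gray
  K gray
    L gray
      O gray
        Q gray
        Q black
        M gray
        M black
        J gray
          S gray
            R gray
              R→Q: Q black — skip
            R black
            S→O: O is gray → back edge
First back edge: S → O.

S→O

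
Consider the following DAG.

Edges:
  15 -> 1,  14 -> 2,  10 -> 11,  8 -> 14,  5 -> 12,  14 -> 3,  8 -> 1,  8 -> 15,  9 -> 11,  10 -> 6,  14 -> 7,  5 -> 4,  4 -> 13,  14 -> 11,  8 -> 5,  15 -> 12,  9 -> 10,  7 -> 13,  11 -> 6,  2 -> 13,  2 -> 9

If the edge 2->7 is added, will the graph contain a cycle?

No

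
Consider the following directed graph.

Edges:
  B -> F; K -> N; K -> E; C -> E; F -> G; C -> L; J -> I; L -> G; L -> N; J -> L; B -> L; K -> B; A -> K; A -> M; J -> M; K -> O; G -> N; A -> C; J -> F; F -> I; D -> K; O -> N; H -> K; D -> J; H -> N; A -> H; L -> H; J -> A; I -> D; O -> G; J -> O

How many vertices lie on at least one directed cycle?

10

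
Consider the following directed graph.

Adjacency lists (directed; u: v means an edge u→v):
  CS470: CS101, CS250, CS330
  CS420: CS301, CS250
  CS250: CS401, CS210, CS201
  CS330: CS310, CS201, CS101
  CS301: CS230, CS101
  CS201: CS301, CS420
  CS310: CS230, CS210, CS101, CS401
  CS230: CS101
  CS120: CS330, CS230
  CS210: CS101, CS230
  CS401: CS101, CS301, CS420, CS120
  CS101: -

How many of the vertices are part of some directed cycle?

7

A vertex is on a directed cycle iff it belongs to a strongly connected component of size ≥ 2 (or has a self-loop).
The vertices on cycles are {CS120, CS201, CS250, CS310, CS330, CS401, CS420} — 7 in total.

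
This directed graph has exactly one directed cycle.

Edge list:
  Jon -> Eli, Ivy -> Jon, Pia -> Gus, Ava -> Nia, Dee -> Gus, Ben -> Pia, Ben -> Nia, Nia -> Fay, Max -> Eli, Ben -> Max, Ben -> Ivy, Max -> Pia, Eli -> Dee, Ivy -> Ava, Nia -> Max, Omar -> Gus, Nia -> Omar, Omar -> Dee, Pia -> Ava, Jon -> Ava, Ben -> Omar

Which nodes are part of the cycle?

Ava, Max, Nia, Pia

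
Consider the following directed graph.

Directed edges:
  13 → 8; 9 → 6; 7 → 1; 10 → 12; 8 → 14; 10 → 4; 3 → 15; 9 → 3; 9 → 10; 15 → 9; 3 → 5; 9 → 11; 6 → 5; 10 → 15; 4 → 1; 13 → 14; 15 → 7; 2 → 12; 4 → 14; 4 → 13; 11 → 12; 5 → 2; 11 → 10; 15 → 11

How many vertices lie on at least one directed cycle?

A vertex is on a directed cycle iff it belongs to a strongly connected component of size ≥ 2 (or has a self-loop).
The vertices on cycles are {3, 9, 10, 11, 15} — 5 in total.

5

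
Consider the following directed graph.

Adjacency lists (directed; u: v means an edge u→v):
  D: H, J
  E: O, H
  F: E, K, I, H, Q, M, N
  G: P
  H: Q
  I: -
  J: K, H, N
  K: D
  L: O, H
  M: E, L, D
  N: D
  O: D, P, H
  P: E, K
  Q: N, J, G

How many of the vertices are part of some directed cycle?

10

A vertex is on a directed cycle iff it belongs to a strongly connected component of size ≥ 2 (or has a self-loop).
The vertices on cycles are {D, E, G, H, J, K, N, O, P, Q} — 10 in total.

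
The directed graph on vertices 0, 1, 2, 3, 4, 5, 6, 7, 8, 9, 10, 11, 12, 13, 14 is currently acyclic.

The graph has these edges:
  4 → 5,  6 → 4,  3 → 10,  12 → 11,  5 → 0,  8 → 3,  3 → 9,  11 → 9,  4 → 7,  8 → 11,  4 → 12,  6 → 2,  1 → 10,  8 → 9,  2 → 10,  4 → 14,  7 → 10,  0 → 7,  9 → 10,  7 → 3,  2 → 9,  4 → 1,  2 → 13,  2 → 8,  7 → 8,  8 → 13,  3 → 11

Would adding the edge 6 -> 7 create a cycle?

Adding 6→7 creates a cycle iff 7 can already reach 6.
Explore from 7: no path reaches 6. The graph stays acyclic.

No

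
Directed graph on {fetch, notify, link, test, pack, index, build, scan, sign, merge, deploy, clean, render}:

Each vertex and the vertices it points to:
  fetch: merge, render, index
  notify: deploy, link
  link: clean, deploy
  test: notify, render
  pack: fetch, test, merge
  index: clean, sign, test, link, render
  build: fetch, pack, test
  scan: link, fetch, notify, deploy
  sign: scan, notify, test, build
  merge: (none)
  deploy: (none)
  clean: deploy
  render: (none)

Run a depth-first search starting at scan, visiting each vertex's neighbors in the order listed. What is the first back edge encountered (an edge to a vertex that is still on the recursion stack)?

sign->scan

DFS from scan (visiting each vertex's neighbors in the order listed); mark gray on enter, black on exit:
scan gray
  link gray
    clean gray
      deploy gray
      deploy black
    clean black
    link→deploy: deploy black — skip
  link black
  fetch gray
    merge gray
    merge black
    render gray
    render black
    index gray
      index→clean: clean black — skip
      sign gray
        sign→scan: scan is gray → back edge
First back edge: sign → scan.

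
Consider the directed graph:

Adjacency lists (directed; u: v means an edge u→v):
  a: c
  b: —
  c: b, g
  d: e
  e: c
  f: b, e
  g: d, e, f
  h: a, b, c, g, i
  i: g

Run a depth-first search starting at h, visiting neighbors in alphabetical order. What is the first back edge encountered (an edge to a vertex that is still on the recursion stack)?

e->c

DFS from h (visiting neighbors in alphabetical order); mark gray on enter, black on exit:
h gray
  a gray
    c gray
      b gray
      b black
      g gray
        d gray
          e gray
            e→c: c is gray → back edge
First back edge: e → c.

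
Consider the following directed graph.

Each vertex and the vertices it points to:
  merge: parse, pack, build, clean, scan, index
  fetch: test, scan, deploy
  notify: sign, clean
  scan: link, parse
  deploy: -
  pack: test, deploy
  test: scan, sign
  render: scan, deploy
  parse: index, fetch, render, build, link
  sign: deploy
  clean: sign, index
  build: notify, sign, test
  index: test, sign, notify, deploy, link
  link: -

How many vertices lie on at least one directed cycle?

A vertex is on a directed cycle iff it belongs to a strongly connected component of size ≥ 2 (or has a self-loop).
The vertices on cycles are {scan, test, build, clean, fetch, index, parse, notify, render} — 9 in total.

9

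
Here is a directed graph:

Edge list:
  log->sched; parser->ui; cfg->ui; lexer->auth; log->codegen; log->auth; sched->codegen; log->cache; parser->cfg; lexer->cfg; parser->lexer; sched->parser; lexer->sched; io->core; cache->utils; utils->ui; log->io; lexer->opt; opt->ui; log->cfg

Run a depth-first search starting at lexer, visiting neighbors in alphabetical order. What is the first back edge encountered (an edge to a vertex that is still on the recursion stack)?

DFS from lexer (visiting neighbors in alphabetical order); mark gray on enter, black on exit:
lexer gray
  auth gray
  auth black
  cfg gray
    ui gray
    ui black
  cfg black
  opt gray
    opt→ui: ui black — skip
  opt black
  sched gray
    codegen gray
    codegen black
    parser gray
      parser→cfg: cfg black — skip
      parser→lexer: lexer is gray → back edge
First back edge: parser → lexer.

parser->lexer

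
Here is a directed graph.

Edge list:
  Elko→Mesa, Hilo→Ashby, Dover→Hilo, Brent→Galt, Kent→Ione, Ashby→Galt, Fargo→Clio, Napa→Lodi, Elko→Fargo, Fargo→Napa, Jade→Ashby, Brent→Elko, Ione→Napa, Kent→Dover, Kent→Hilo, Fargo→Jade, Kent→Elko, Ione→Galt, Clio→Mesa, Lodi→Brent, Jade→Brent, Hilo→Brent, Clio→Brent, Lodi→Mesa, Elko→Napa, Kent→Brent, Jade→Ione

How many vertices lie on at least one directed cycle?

A vertex is on a directed cycle iff it belongs to a strongly connected component of size ≥ 2 (or has a self-loop).
The vertices on cycles are {Clio, Elko, Ione, Jade, Lodi, Napa, Brent, Fargo} — 8 in total.

8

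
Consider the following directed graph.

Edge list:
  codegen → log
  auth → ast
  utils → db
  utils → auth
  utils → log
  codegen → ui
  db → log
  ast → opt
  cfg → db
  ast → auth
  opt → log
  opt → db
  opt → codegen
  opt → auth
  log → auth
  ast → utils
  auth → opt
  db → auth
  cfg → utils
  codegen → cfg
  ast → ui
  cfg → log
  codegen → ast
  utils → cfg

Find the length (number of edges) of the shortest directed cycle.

2

For each vertex v, BFS finds the shortest path from v back to v.
The shortest such closed walk is cfg → utils → cfg, length 2.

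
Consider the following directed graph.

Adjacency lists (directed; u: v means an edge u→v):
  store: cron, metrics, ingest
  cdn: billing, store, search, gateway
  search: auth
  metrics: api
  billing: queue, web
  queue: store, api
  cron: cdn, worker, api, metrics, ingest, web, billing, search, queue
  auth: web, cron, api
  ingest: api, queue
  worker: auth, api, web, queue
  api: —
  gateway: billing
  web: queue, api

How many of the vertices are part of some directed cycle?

A vertex is on a directed cycle iff it belongs to a strongly connected component of size ≥ 2 (or has a self-loop).
The vertices on cycles are {cdn, web, auth, cron, queue, store, ingest, search, worker, billing, gateway} — 11 in total.

11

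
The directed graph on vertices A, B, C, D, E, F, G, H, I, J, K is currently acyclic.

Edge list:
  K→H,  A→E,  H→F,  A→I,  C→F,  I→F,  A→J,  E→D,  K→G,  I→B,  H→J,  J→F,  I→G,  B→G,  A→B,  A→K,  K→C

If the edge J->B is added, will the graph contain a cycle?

No

Adding J→B creates a cycle iff B can already reach J.
Explore from B: no path reaches J. The graph stays acyclic.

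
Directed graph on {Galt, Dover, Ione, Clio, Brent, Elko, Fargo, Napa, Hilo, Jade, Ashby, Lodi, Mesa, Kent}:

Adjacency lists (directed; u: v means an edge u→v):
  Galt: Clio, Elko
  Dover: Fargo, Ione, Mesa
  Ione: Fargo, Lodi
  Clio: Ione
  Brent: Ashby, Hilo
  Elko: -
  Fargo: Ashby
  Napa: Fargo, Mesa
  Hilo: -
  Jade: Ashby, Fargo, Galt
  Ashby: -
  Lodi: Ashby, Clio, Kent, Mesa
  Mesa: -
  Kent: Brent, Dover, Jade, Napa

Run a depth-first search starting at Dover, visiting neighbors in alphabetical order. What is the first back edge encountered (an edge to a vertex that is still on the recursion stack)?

Clio→Ione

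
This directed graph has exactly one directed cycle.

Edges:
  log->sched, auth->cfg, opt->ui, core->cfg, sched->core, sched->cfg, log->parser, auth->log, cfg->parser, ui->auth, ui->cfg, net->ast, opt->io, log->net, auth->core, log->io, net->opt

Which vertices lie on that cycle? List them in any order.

DFS with gray/black marking from ui:
ui gray
  auth gray
    cfg gray
      parser gray
      parser black
    cfg black
    core gray
      core→cfg: cfg black — skip
    core black
    log gray
      sched gray
        sched→core: core black — skip
        sched→cfg: cfg black — skip
      sched black
      net gray
        opt gray
          opt→ui: ui is gray → back edge
Back edge closes the cycle ui → auth → log → net → opt → ui; its vertices are {ui, log, net, opt, auth}.

ui, log, net, opt, auth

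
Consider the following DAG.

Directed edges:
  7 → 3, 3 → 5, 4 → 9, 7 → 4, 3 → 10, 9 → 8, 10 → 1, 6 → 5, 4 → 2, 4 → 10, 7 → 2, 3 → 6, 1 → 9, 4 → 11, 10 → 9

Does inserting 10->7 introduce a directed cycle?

Adding 10→7 creates a cycle iff 7 can already reach 10.
Path from 7: 7 → 3 → 10.
So 7 → … → 10 → 7 is a cycle.

Yes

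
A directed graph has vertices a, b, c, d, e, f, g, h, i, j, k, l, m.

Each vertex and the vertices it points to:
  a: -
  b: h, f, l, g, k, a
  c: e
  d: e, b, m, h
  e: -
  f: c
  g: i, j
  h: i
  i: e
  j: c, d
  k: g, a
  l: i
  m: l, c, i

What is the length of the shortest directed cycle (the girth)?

4

For each vertex v, BFS finds the shortest path from v back to v.
The shortest such closed walk is d → b → g → j → d, length 4.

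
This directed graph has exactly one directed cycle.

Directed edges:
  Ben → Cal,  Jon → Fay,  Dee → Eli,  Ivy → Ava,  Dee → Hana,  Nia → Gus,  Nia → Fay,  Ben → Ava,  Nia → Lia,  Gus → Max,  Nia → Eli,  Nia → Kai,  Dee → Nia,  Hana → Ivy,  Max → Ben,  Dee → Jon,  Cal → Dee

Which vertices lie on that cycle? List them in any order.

Ben, Cal, Dee, Gus, Max, Nia

DFS with gray/black marking from Dee:
Dee gray
  Hana gray
    Ivy gray
      Ava gray
      Ava black
    Ivy black
  Hana black
  Eli gray
  Eli black
  Nia gray
    Fay gray
    Fay black
    Lia gray
    Lia black
    Gus gray
      Max gray
        Ben gray
          Ben→Ava: Ava black — skip
          Cal gray
            Cal→Dee: Dee is gray → back edge
Back edge closes the cycle Dee → Nia → Gus → Max → Ben → Cal → Dee; its vertices are {Ben, Cal, Dee, Gus, Max, Nia}.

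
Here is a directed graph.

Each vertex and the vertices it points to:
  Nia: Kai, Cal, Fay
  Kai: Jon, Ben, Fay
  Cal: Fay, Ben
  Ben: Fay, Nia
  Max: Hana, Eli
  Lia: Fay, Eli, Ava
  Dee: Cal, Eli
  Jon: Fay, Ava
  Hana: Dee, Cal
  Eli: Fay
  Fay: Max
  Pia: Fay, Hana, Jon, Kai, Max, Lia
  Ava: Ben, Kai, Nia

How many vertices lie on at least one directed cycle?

11

A vertex is on a directed cycle iff it belongs to a strongly connected component of size ≥ 2 (or has a self-loop).
The vertices on cycles are {Ava, Ben, Cal, Dee, Eli, Fay, Jon, Kai, Max, Nia, Hana} — 11 in total.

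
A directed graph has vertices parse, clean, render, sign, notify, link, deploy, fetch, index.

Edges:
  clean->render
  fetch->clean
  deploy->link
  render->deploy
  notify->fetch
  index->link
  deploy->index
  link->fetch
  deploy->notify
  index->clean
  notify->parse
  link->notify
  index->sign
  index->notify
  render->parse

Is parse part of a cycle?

parse lies on a cycle iff there is a path from parse back to itself.
Exploring from parse, it never reaches itself; equivalently, its strongly connected component is a singleton.

No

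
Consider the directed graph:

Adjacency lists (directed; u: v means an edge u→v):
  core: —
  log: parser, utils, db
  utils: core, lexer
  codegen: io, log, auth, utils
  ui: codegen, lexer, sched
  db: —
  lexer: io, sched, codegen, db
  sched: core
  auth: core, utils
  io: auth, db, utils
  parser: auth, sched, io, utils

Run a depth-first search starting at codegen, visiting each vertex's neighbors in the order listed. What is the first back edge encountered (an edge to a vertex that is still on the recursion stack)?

DFS from codegen (visiting each vertex's neighbors in the order listed); mark gray on enter, black on exit:
codegen gray
  io gray
    auth gray
      core gray
      core black
      utils gray
        utils→core: core black — skip
        lexer gray
          lexer→io: io is gray → back edge
First back edge: lexer → io.

lexer→io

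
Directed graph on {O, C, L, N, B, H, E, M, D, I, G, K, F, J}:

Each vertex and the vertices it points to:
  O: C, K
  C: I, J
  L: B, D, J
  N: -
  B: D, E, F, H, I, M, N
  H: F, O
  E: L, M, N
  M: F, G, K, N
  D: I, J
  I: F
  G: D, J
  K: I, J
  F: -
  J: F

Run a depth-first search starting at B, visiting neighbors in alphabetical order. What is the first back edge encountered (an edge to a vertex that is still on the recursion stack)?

L→B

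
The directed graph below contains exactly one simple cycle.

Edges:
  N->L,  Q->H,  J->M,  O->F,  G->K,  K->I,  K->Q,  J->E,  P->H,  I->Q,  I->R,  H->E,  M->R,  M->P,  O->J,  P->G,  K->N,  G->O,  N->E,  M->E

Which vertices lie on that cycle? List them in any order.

G, J, M, O, P

DFS with gray/black marking from G:
G gray
  O gray
    F gray
    F black
    J gray
      M gray
        R gray
        R black
        E gray
        E black
        P gray
          H gray
            H→E: E black — skip
          H black
          P→G: G is gray → back edge
Back edge closes the cycle G → O → J → M → P → G; its vertices are {G, J, M, O, P}.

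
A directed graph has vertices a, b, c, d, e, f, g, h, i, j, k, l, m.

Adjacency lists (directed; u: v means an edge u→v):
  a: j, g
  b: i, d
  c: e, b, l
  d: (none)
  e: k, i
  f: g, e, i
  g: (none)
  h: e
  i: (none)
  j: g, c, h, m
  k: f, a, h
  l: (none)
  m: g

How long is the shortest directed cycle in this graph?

3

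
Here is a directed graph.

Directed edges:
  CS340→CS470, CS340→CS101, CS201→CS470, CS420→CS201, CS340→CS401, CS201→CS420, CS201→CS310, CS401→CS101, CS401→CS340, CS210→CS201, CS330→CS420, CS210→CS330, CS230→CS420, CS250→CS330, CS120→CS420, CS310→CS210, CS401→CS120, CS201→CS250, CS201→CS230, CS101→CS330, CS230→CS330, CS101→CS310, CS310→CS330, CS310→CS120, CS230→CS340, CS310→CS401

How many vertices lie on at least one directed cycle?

11

A vertex is on a directed cycle iff it belongs to a strongly connected component of size ≥ 2 (or has a self-loop).
The vertices on cycles are {CS101, CS120, CS201, CS210, CS230, CS250, CS310, CS330, CS340, CS401, CS420} — 11 in total.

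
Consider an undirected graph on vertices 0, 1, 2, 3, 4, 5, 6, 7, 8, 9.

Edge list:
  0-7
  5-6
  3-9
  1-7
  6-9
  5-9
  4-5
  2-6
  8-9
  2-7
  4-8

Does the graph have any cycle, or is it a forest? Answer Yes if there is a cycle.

Yes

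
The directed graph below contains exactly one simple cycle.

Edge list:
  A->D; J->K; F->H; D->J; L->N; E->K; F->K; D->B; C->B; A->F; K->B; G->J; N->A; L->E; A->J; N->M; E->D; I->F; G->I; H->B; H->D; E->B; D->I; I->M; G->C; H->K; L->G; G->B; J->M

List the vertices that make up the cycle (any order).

D, F, H, I

DFS with gray/black marking from D:
D gray
  B gray
  B black
  J gray
    M gray
    M black
    K gray
      K→B: B black — skip
    K black
  J black
  I gray
    I→M: M black — skip
    F gray
      F→K: K black — skip
      H gray
        H→B: B black — skip
        H→D: D is gray → back edge
Back edge closes the cycle D → I → F → H → D; its vertices are {D, F, H, I}.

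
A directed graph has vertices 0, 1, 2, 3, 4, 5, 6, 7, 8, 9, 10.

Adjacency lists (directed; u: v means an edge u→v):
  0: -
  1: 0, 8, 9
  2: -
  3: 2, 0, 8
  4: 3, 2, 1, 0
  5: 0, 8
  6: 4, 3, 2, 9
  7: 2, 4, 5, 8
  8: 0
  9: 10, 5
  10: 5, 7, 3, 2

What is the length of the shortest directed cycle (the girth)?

For each vertex v, BFS finds the shortest path from v back to v.
The shortest such closed walk is 4 → 1 → 9 → 10 → 7 → 4, length 5.

5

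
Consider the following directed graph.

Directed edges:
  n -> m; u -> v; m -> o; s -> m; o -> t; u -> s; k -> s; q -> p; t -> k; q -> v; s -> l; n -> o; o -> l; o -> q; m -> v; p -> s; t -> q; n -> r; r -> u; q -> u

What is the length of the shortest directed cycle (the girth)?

5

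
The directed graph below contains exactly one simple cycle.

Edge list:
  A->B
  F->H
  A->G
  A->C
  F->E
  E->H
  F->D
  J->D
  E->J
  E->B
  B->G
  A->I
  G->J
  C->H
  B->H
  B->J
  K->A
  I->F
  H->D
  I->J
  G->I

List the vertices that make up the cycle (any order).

DFS with gray/black marking from G:
G gray
  J gray
    D gray
    D black
  J black
  I gray
    F gray
      E gray
        E→J: J black — skip
        H gray
          H→D: D black — skip
        H black
        B gray
          B→J: J black — skip
          B→G: G is gray → back edge
Back edge closes the cycle G → I → F → E → B → G; its vertices are {B, E, F, G, I}.

B, E, F, G, I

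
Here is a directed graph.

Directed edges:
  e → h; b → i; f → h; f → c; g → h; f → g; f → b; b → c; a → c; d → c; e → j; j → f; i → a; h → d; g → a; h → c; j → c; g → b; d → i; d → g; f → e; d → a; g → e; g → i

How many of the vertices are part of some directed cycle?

A vertex is on a directed cycle iff it belongs to a strongly connected component of size ≥ 2 (or has a self-loop).
The vertices on cycles are {d, e, f, g, h, j} — 6 in total.

6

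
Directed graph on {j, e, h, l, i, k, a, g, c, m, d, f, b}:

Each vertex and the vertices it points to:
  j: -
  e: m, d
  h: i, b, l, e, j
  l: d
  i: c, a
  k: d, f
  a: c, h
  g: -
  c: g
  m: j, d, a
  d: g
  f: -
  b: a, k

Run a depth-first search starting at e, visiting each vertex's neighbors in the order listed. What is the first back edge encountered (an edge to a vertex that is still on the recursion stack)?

DFS from e (visiting each vertex's neighbors in the order listed); mark gray on enter, black on exit:
e gray
  m gray
    j gray
    j black
    d gray
      g gray
      g black
    d black
    a gray
      c gray
        c→g: g black — skip
      c black
      h gray
        i gray
          i→c: c black — skip
          i→a: a is gray → back edge
First back edge: i → a.

i->a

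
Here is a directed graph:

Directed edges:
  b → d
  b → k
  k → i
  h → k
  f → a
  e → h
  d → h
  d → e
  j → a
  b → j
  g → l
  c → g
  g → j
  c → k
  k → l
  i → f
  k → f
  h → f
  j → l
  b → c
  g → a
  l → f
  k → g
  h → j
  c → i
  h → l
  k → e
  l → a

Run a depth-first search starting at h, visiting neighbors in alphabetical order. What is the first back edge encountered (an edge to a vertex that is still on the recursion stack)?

DFS from h (visiting neighbors in alphabetical order); mark gray on enter, black on exit:
h gray
  f gray
    a gray
    a black
  f black
  j gray
    j→a: a black — skip
    l gray
      l→a: a black — skip
      l→f: f black — skip
    l black
  j black
  k gray
    e gray
      e→h: h is gray → back edge
First back edge: e → h.

e->h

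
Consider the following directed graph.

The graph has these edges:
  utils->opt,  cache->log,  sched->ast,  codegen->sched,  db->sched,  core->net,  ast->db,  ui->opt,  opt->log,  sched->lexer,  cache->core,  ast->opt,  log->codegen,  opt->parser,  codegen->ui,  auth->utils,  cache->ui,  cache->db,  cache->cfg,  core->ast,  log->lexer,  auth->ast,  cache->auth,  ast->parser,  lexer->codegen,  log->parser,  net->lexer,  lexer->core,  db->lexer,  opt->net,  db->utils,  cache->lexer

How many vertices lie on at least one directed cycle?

11

A vertex is on a directed cycle iff it belongs to a strongly connected component of size ≥ 2 (or has a self-loop).
The vertices on cycles are {db, ui, ast, log, net, opt, core, lexer, sched, utils, codegen} — 11 in total.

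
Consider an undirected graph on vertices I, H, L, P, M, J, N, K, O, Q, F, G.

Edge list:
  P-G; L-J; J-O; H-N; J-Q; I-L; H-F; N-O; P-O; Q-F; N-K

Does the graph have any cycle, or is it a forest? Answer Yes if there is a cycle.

DFS, tracking each vertex's parent; an edge to a visited non-parent vertex closes a cycle.
Start from I:
visit I (parent –)
  visit L (parent I)
    L–I: parent, skip
    visit J (parent L)
      visit O (parent J)
        visit N (parent O)
          visit H (parent N)
            visit F (parent H)
              visit Q (parent F)
                Q–F: parent, skip
                Q–J: J visited and ≠ parent → cycle
Cycle: J – O – N – H – F – Q – J.

Yes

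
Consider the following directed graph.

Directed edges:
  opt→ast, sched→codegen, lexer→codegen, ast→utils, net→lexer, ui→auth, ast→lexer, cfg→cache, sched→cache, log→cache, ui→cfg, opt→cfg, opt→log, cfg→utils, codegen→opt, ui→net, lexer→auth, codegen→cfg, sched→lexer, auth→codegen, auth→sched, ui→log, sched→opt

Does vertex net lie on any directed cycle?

No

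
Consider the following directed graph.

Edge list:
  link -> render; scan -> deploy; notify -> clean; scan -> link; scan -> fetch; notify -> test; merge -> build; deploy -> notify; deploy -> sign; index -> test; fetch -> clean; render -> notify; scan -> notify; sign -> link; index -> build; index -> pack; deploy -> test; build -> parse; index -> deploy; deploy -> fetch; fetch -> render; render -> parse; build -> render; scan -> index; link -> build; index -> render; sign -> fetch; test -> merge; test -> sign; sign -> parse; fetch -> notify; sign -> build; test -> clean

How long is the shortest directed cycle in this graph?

For each vertex v, BFS finds the shortest path from v back to v.
The shortest such closed walk is fetch → notify → test → sign → fetch, length 4.

4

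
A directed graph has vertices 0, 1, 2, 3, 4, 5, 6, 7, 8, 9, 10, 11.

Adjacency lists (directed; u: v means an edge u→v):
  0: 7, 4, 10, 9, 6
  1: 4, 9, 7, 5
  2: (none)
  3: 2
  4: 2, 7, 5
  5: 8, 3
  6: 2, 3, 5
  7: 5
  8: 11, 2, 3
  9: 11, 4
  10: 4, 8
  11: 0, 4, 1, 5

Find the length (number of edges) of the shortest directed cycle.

3

For each vertex v, BFS finds the shortest path from v back to v.
The shortest such closed walk is 0 → 9 → 11 → 0, length 3.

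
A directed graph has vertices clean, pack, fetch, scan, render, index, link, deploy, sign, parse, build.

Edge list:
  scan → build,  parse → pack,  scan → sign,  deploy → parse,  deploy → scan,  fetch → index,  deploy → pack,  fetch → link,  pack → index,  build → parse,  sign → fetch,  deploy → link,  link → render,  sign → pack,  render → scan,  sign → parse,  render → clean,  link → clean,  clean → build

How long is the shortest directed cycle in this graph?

For each vertex v, BFS finds the shortest path from v back to v.
The shortest such closed walk is link → render → scan → sign → fetch → link, length 5.

5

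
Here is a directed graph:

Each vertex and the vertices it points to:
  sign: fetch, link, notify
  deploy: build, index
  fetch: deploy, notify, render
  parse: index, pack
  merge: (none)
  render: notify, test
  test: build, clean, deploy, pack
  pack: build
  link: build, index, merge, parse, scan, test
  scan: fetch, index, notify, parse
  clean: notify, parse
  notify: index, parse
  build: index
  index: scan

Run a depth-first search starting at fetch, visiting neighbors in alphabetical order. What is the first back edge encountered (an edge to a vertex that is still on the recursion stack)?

scan->fetch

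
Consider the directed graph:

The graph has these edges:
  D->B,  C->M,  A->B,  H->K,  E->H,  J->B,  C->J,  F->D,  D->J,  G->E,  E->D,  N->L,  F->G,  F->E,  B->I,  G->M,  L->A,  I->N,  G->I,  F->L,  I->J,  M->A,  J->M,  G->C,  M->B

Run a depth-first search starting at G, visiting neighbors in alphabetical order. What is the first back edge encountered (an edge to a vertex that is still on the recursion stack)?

DFS from G (visiting neighbors in alphabetical order); mark gray on enter, black on exit:
G gray
  C gray
    J gray
      B gray
        I gray
          I→J: J is gray → back edge
First back edge: I → J.

I->J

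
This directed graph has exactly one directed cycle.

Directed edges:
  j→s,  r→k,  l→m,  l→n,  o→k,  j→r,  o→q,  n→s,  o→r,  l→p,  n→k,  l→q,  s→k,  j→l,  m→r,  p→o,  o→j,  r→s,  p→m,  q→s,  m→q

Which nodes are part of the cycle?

j, l, o, p

DFS with gray/black marking from p:
p gray
  m gray
    r gray
      k gray
      k black
      s gray
        s→k: k black — skip
      s black
    r black
    q gray
      q→s: s black — skip
    q black
  m black
  o gray
    o→r: r black — skip
    o→q: q black — skip
    j gray
      l gray
        n gray
          n→s: s black — skip
          n→k: k black — skip
        n black
        l→q: q black — skip
        l→p: p is gray → back edge
Back edge closes the cycle p → o → j → l → p; its vertices are {j, l, o, p}.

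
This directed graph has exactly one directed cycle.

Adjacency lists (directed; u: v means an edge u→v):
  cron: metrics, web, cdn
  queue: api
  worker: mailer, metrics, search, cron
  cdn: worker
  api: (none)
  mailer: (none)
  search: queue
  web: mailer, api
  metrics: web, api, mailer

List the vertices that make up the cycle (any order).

cdn, cron, worker

DFS with gray/black marking from cdn:
cdn gray
  worker gray
    mailer gray
    mailer black
    metrics gray
      web gray
        web→mailer: mailer black — skip
        api gray
        api black
      web black
      metrics→api: api black — skip
      metrics→mailer: mailer black — skip
    metrics black
    search gray
      queue gray
        queue→api: api black — skip
      queue black
    search black
    cron gray
      cron→metrics: metrics black — skip
      cron→web: web black — skip
      cron→cdn: cdn is gray → back edge
Back edge closes the cycle cdn → worker → cron → cdn; its vertices are {cdn, cron, worker}.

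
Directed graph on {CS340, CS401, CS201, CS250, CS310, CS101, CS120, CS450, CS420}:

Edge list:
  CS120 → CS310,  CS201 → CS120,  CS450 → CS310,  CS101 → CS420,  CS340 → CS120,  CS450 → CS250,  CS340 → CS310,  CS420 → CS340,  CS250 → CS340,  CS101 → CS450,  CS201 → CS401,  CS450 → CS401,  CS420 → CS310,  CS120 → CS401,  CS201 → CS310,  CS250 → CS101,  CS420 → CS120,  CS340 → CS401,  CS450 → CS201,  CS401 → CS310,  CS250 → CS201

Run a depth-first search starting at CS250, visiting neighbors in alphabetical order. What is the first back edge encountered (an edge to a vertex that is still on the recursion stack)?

DFS from CS250 (visiting neighbors in alphabetical order); mark gray on enter, black on exit:
CS250 gray
  CS101 gray
    CS420 gray
      CS120 gray
        CS310 gray
        CS310 black
        CS401 gray
          CS401→CS310: CS310 black — skip
        CS401 black
      CS120 black
      CS420→CS310: CS310 black — skip
      CS340 gray
        CS340→CS120: CS120 black — skip
        CS340→CS310: CS310 black — skip
        CS340→CS401: CS401 black — skip
      CS340 black
    CS420 black
    CS450 gray
      CS201 gray
        CS201→CS120: CS120 black — skip
        CS201→CS310: CS310 black — skip
        CS201→CS401: CS401 black — skip
      CS201 black
      CS450→CS250: CS250 is gray → back edge
First back edge: CS450 → CS250.

CS450->CS250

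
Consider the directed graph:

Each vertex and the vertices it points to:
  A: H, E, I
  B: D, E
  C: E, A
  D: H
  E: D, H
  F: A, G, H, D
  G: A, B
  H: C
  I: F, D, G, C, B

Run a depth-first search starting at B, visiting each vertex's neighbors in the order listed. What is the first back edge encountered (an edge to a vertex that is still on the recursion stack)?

DFS from B (visiting each vertex's neighbors in the order listed); mark gray on enter, black on exit:
B gray
  D gray
    H gray
      C gray
        E gray
          E→D: D is gray → back edge
First back edge: E → D.

E→D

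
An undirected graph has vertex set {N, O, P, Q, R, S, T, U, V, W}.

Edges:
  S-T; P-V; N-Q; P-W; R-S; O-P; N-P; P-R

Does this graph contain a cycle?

DFS, tracking each vertex's parent; an edge to a visited non-parent vertex closes a cycle.
Start from N:
visit N (parent –)
  visit Q (parent N)
    Q–N: parent, skip
  visit P (parent N)
    P–N: parent, skip
    visit O (parent P)
      O–P: parent, skip
    visit R (parent P)
      R–P: parent, skip
      visit S (parent R)
        visit T (parent S)
          T–S: parent, skip
        S–R: parent, skip
    visit W (parent P)
      W–P: parent, skip
    visit V (parent P)
      V–P: parent, skip
visit U (parent –)
No non-parent visited neighbor found — the graph is a forest.

No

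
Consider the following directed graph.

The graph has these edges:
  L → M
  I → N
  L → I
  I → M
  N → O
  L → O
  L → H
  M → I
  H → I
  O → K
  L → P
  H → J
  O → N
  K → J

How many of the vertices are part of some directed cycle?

A vertex is on a directed cycle iff it belongs to a strongly connected component of size ≥ 2 (or has a self-loop).
The vertices on cycles are {I, M, N, O} — 4 in total.

4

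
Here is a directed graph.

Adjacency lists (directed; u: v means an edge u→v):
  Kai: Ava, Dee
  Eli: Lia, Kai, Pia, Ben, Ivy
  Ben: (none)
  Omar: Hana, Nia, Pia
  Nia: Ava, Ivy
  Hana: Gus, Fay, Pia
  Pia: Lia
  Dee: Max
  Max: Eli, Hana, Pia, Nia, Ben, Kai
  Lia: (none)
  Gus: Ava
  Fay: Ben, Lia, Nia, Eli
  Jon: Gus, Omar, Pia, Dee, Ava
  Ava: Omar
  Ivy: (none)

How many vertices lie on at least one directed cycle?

A vertex is on a directed cycle iff it belongs to a strongly connected component of size ≥ 2 (or has a self-loop).
The vertices on cycles are {Ava, Dee, Eli, Fay, Gus, Kai, Max, Nia, Hana, Omar} — 10 in total.

10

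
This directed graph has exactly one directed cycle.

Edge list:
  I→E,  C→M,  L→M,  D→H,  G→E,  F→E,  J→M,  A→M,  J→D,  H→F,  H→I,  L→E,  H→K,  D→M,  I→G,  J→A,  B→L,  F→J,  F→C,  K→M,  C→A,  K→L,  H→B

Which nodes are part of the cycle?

DFS with gray/black marking from D:
D gray
  M gray
  M black
  H gray
    F gray
      C gray
        A gray
          A→M: M black — skip
        A black
        C→M: M black — skip
      C black
      J gray
        J→A: A black — skip
        J→M: M black — skip
        J→D: D is gray → back edge
Back edge closes the cycle D → H → F → J → D; its vertices are {D, F, H, J}.

D, F, H, J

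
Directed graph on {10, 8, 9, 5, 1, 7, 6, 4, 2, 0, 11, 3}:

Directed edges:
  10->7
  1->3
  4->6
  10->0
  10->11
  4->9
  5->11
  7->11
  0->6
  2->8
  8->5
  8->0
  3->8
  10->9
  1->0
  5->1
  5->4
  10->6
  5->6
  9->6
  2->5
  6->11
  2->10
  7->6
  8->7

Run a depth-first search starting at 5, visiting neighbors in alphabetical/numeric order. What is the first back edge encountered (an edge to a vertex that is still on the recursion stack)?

8→5

DFS from 5 (visiting neighbors in alphabetical/numeric order); mark gray on enter, black on exit:
5 gray
  1 gray
    0 gray
      6 gray
        11 gray
        11 black
      6 black
    0 black
    3 gray
      8 gray
        8→0: 0 black — skip
        8→5: 5 is gray → back edge
First back edge: 8 → 5.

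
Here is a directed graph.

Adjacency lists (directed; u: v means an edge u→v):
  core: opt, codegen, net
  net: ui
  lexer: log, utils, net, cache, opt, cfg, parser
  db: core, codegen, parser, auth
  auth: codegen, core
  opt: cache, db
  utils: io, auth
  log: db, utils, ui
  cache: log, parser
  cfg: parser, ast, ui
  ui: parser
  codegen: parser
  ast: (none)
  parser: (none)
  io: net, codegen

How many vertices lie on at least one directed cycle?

7

A vertex is on a directed cycle iff it belongs to a strongly connected component of size ≥ 2 (or has a self-loop).
The vertices on cycles are {db, log, opt, auth, core, cache, utils} — 7 in total.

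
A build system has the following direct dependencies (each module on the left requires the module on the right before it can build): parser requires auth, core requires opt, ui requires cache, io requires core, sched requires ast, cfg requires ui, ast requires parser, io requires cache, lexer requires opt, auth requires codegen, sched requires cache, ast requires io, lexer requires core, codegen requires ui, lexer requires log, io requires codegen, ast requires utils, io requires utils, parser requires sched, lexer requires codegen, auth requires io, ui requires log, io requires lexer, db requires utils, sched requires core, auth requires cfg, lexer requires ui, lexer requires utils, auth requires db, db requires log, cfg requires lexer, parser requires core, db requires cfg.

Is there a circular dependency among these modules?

DFS with white/gray/black marking, starting from core:
core gray
  opt gray
  opt black
core black
ui gray
  cache gray
  cache black
  log gray
  log black
ui black
codegen gray
  codegen→ui: ui black — skip
codegen black
utils gray
utils black
ast gray
  io gray
    io→codegen: codegen black — skip
    io→core: core black — skip
    io→utils: utils black — skip
    io→cache: cache black — skip
    lexer gray
      lexer→core: core black — skip
      lexer→log: log black — skip
      lexer→opt: opt black — skip
      lexer→ui: ui black — skip
      lexer→codegen: codegen black — skip
      lexer→utils: utils black — skip
    lexer black
  io black
  parser gray
    auth gray
      cfg gray
        cfg→lexer: lexer black — skip
        cfg→ui: ui black — skip
      cfg black
      auth→io: io black — skip
      db gray
        db→utils: utils black — skip
        db→log: log black — skip
        db→cfg: cfg black — skip
      db black
      auth→codegen: codegen black — skip
    auth black
    sched gray
      sched→ast: ast is gray → back edge
Back edge found, so a cycle exists: ast → parser → sched → ast.

Yes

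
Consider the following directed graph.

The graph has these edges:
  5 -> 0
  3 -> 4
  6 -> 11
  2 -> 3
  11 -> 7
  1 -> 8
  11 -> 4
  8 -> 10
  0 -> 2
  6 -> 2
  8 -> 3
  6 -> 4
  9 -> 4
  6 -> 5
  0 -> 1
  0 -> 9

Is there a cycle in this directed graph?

No

DFS with white/gray/black marking, starting from 6:
6 gray
  5 gray
    0 gray
      9 gray
        4 gray
        4 black
      9 black
      1 gray
        8 gray
          10 gray
          10 black
          3 gray
            3→4: 4 black — skip
          3 black
        8 black
      1 black
      2 gray
        2→3: 3 black — skip
      2 black
    0 black
  5 black
  11 gray
    7 gray
    7 black
    11→4: 4 black — skip
  11 black
  6→2: 2 black — skip
  6→4: 4 black — skip
6 black
Every edge goes to a white or black vertex — no back edge, so the graph is acyclic.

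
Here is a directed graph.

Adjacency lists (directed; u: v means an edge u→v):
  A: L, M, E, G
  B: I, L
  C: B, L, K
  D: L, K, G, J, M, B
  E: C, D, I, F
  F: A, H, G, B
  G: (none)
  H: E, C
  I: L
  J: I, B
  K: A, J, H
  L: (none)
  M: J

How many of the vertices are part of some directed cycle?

7

A vertex is on a directed cycle iff it belongs to a strongly connected component of size ≥ 2 (or has a self-loop).
The vertices on cycles are {A, C, D, E, F, H, K} — 7 in total.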